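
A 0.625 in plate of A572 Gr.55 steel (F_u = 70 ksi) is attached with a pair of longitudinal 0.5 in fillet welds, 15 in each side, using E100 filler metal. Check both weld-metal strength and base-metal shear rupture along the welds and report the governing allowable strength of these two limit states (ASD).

R_n/Ω ≈ 318 kip (weld metal governs)

E100XX → F_EXX = 100 ksi.
t_e = 0.707 × 0.5 = 0.3535 in; L = 30 in.
Weld metal: R_n/Ω = (1/2.0) × 0.6 × 100 × 0.3535 × 30 = 318.1 kip.
Base metal (shear rupture): R_n/Ω = (1/2.0) × 0.6 × 70 × 0.625 × 30 = 393.8 kip.
Governing: weld metal.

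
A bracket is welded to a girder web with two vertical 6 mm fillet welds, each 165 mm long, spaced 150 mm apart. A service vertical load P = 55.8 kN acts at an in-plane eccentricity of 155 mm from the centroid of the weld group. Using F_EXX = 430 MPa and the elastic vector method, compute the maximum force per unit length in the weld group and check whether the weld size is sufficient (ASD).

f_max ≈ 500 N/mm; adequate

Total weld length L_w = 330 mm. Treat welds as unit-width lines.
Polar moment about centroid: J = 2[d³/12 + d(b/2)²] = 2[165³/12 + 165×75²] = 2605000 mm³.
Direct shear f_v = P/L_w = 55.8×10³ / 330 = 169.1 N/mm (vertical).
Torsion M = P·e = 55.8×10³ × 155 = 8649000 N·mm.
Critical point at (x, y) = (75, 82.5) from centroid. f_tx = M·y/J = 273.9 N/mm; f_ty = M·x/J = 249 N/mm.
Resultant f_max = √[f_tx² + (f_v + f_ty)²] = √[273.9² + (169.1 + 249)²] = 499.8 N/mm.
Capacity per unit length: r_n/Ω = (1/2.0) × 0.6 × 430 × (0.707 × 6) = 547.2 N/mm.
499.8 ≤ 547.2 → adequate.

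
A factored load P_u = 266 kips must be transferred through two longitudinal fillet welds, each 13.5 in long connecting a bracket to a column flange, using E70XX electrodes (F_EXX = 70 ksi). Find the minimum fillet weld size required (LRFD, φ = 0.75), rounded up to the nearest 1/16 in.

w = 1/2 in

Total weld length L = 27 in.
Required throat t_e = P_u / (φ × 0.6 F_EXX × L) = 266 / (0.75 × 0.6 × 70 × 27) = 0.3128 in.
Required leg w = t_e / 0.707 = 0.4424 in → use 1/2 in.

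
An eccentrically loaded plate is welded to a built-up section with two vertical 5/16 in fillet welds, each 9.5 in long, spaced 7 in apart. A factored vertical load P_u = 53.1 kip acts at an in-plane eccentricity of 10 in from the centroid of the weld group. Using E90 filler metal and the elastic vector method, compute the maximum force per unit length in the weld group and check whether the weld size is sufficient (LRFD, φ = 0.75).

E90XX → F_EXX = 90 ksi.
Total weld length L_w = 19 in. Treat welds as unit-width lines.
Polar moment about centroid: J = 2[d³/12 + d(b/2)²] = 2[9.5³/12 + 9.5×3.5²] = 375.6 in³.
Direct shear f_v = P/L_w = 53.1 / 19 = 2.795 kip/in (vertical).
Torsion M = P·e = 53.1 × 10 = 531 kip·in.
Critical point at (x, y) = (3.5, 4.75) from centroid. f_tx = M·y/J = 6.714 kip/in; f_ty = M·x/J = 4.947 kip/in.
Resultant f_max = √[f_tx² + (f_v + f_ty)²] = √[6.714² + (2.795 + 4.947)²] = 10.25 kip/in.
Capacity per unit length: φr_n = 0.75 × 0.6 × 90 × (0.707 × 0.3125) = 8.948 kip/in.
10.25 > 8.948 → NOT adequate.

f_max ≈ 10.2 kip/in; NOT adequate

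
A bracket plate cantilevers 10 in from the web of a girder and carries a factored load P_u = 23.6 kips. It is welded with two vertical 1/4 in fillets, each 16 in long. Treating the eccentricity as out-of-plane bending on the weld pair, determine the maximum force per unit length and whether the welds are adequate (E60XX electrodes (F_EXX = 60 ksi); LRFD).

f_max ≈ 2.86 kip/in; adequate

L_w = 2 × 16 = 32 in; section modulus (unit throat) S = 2 × L²/6 = 85.33 in².
Direct shear f_v = P/L_w = 23.6/32 = 0.7375 kip/in.
Moment M = P × e = 23.6 × 10 = 236 kip·in; bending f_b = M/S = 2.766 kip/in.
f_max = √(f_v² + f_b²) = √(0.7375² + 2.766²) = 2.862 kip/in.
φr_n = 0.75 × 0.6 × 60 × (0.707 × 0.25) = 4.772 kip/in → adequate.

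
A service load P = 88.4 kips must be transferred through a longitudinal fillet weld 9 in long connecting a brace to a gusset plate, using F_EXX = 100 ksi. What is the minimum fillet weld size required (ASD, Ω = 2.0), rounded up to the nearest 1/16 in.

w = 1/2 in

Total weld length L = 9 in.
Required throat t_e = P × Ω / (0.6 F_EXX × L) = 88.4 × 2.0 / (0.6 × 100 × 9) = 0.3274 in.
Required leg w = t_e / 0.707 = 0.4631 in → use 1/2 in.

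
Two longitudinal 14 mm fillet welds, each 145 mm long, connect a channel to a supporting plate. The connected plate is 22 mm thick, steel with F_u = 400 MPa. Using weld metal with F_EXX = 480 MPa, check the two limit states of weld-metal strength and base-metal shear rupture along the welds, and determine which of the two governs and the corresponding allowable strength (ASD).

t_e = 0.707 × 14 = 9.898 mm; L = 290 mm.
Weld metal: R_n/Ω = (1/2.0) × 0.6 × 480 × 9.898 × 290 × 10⁻³ = 413.3 kN.
Base metal (shear rupture): R_n/Ω = (1/2.0) × 0.6 × 400 × 22 × 290 × 10⁻³ = 765.6 kN.
Governing: weld metal.

R_n/Ω ≈ 413 kN (weld metal governs)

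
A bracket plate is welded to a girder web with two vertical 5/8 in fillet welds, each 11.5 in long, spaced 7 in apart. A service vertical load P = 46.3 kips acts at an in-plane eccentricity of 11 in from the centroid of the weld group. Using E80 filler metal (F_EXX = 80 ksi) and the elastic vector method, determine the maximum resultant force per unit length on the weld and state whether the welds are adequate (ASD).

Total weld length L_w = 23 in. Treat welds as unit-width lines.
Polar moment about centroid: J = 2[d³/12 + d(b/2)²] = 2[11.5³/12 + 11.5×3.5²] = 535.2 in³.
Direct shear f_v = P/L_w = 46.3 / 23 = 2.013 kip/in (vertical).
Torsion M = P·e = 46.3 × 11 = 509.3 kip·in.
Critical point at (x, y) = (3.5, 5.75) from centroid. f_tx = M·y/J = 5.471 kip/in; f_ty = M·x/J = 3.33 kip/in.
Resultant f_max = √[f_tx² + (f_v + f_ty)²] = √[5.471² + (2.013 + 3.33)²] = 7.648 kip/in.
Capacity per unit length: r_n/Ω = (1/2.0) × 0.6 × 80 × (0.707 × 0.625) = 10.6 kip/in.
7.648 ≤ 10.6 → adequate.

f_max ≈ 7.65 kip/in; adequate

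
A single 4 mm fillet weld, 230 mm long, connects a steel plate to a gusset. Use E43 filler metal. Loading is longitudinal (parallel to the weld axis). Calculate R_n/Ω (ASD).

E43XX → F_EXX = 430 MPa.
Effective throat t_e = 0.707 × 4 = 2.828 mm.
Total length L = 230 mm; A_we = 2.828 × 230 = 650.4 mm².
F_nw = 0.6 F_EXX = 0.6 × 430 = 258 MPa.
R_n = 258 × 650.4 × 10⁻³ = 167.8 kN; R_n/Ω = 167.8/2.0 = 83.91 kN.

R_n/Ω ≈ 83.9 kN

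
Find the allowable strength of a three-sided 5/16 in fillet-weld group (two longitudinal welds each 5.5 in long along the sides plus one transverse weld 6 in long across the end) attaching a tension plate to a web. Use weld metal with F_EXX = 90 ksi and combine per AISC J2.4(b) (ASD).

R_n/Ω ≈ 109 kip

t_e = 0.707 × 0.3125 = 0.2209 in.
R_nwl = 0.6 × 90 × 0.2209 × 11 = 131.2 kip (longitudinal, 2 welds).
R_nwt = 0.6 × 90 × 0.2209 × 6 = 71.58 kip (transverse, base value).
(i) R_nwl + R_nwt = 202.8 kip; (ii) 0.85 R_nwl + 1.5 R_nwt = 218.9 kip.
R_n = max = 218.9 kip [governs: (ii)]; R_n/Ω = 109.5 kip.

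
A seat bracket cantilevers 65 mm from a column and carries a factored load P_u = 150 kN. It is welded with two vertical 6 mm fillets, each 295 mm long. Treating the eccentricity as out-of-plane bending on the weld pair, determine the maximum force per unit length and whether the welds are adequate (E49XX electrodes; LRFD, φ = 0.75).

f_max ≈ 421 N/mm; adequate

E49XX → F_EXX = 490 MPa.
L_w = 2 × 295 = 590 mm; section modulus (unit throat) S = 2 × L²/6 = 29010 mm².
Direct shear f_v = P/L_w = 150×10³/590 = 254.2 N/mm.
Moment M = P × e = 150×10³ × 65 = 9750000 N·mm; bending f_b = M/S = 336.1 N/mm.
f_max = √(f_v² + f_b²) = √(254.2² + 336.1²) = 421.4 N/mm.
φr_n = 0.75 × 0.6 × 490 × (0.707 × 6) = 935.4 N/mm → adequate.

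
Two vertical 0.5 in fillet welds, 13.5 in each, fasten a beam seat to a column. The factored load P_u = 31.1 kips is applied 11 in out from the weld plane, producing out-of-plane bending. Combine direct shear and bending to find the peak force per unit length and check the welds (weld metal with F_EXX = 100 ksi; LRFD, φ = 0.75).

f_max ≈ 5.75 kip/in; adequate

L_w = 2 × 13.5 = 27 in; section modulus (unit throat) S = 2 × L²/6 = 60.75 in².
Direct shear f_v = P/L_w = 31.1/27 = 1.152 kip/in.
Moment M = P × e = 31.1 × 11 = 342.1 kip·in; bending f_b = M/S = 5.631 kip/in.
f_max = √(f_v² + f_b²) = √(1.152² + 5.631²) = 5.748 kip/in.
φr_n = 0.75 × 0.6 × 100 × (0.707 × 0.5) = 15.91 kip/in → adequate.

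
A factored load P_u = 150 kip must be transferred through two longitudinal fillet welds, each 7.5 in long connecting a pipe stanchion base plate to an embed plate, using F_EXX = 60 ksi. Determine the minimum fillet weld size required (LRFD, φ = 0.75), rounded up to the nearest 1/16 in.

w = 9/16 in

Total weld length L = 15 in.
Required throat t_e = P_u / (φ × 0.6 F_EXX × L) = 150 / (0.75 × 0.6 × 60 × 15) = 0.3704 in.
Required leg w = t_e / 0.707 = 0.5239 in → use 9/16 in.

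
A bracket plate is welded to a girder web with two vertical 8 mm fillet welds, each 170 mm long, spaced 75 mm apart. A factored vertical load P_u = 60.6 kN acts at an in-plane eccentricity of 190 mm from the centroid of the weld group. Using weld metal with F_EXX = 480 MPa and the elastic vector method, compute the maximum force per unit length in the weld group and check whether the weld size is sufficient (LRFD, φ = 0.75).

f_max ≈ 911 N/mm; adequate

Total weld length L_w = 340 mm. Treat welds as unit-width lines.
Polar moment about centroid: J = 2[d³/12 + d(b/2)²] = 2[170³/12 + 170×37.5²] = 1297000 mm³.
Direct shear f_v = P/L_w = 60.6×10³ / 340 = 178.2 N/mm (vertical).
Torsion M = P·e = 60.6×10³ × 190 = 11514000 N·mm.
Critical point at (x, y) = (37.5, 85) from centroid. f_tx = M·y/J = 754.6 N/mm; f_ty = M·x/J = 332.9 N/mm.
Resultant f_max = √[f_tx² + (f_v + f_ty)²] = √[754.6² + (178.2 + 332.9)²] = 911.4 N/mm.
Capacity per unit length: φr_n = 0.75 × 0.6 × 480 × (0.707 × 8) = 1222 N/mm.
911.4 ≤ 1222 → adequate.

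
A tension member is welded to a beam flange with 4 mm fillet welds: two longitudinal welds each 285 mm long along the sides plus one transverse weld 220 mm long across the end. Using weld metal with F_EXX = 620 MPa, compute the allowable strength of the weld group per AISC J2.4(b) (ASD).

t_e = 0.707 × 4 = 2.828 mm.
R_nwl = 0.6 × 620 × 2.828 × 570 × 10⁻³ = 599.6 kN (longitudinal, 2 welds).
R_nwt = 0.6 × 620 × 2.828 × 220 × 10⁻³ = 231.4 kN (transverse, base value).
(i) R_nwl + R_nwt = 831.1 kN; (ii) 0.85 R_nwl + 1.5 R_nwt = 856.9 kN.
R_n = max = 856.9 kN [governs: (ii)]; R_n/Ω = 428.4 kN.

R_n/Ω ≈ 428 kN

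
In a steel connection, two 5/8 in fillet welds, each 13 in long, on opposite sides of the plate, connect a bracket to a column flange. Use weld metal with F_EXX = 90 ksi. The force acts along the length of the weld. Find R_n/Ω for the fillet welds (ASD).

Effective throat t_e = 0.707 × 0.625 = 0.4419 in.
Total length L = 26 in; A_we = 0.4419 × 26 = 11.49 in².
F_nw = 0.6 F_EXX = 0.6 × 90 = 54 ksi.
R_n = 54 × 11.49 = 620.4 kips; R_n/Ω = 620.4/2.0 = 310.2 kips.

R_n/Ω ≈ 310 kips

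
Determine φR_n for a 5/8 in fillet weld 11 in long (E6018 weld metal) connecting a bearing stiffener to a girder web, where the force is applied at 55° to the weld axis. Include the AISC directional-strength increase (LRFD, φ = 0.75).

E60XX → F_EXX = 60 ksi.
t_e = 0.707 × 0.625 = 0.4419 in; A_we = 0.4419 × 11 = 4.861 in².
Directional factor: 1.0 + 0.5 sin^1.5(55°) = 1.371.
F_nw = 0.6 × 60 × 1.371 = 49.35 ksi.
φR_n = 0.75 × 49.35 × 4.861 = 179.9 kip.

φR_n ≈ 180 kip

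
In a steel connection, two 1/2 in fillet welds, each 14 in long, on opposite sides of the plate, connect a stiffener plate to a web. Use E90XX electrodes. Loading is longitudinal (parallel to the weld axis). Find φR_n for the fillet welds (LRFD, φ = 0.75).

E90XX → F_EXX = 90 ksi.
Effective throat t_e = 0.707 × 0.5 = 0.3535 in.
Total length L = 28 in; A_we = 0.3535 × 28 = 9.898 in².
F_nw = 0.6 F_EXX = 0.6 × 90 = 54 ksi.
φR_n = 0.75 × 54 × 9.898 = 400.9 kip.

φR_n ≈ 401 kip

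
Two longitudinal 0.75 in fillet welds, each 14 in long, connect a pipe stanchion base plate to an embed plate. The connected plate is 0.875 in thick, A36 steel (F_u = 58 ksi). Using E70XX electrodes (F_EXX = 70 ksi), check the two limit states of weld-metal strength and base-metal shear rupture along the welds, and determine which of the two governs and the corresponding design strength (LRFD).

φR_n ≈ 468 kips (weld metal governs)

t_e = 0.707 × 0.75 = 0.5302 in; L = 28 in.
Weld metal: φR_n = 0.75 × 0.6 × 70 × 0.5302 × 28 = 467.7 kips.
Base metal (shear rupture): φR_n = 0.75 × 0.6 × 58 × 0.875 × 28 = 639.4 kips.
Governing: weld metal.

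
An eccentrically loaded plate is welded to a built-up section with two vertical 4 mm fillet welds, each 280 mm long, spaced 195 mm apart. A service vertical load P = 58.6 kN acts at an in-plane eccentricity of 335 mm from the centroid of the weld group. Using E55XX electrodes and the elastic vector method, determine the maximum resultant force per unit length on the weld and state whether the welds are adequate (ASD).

E55XX → F_EXX = 550 MPa.
Total weld length L_w = 560 mm. Treat welds as unit-width lines.
Polar moment about centroid: J = 2[d³/12 + d(b/2)²] = 2[280³/12 + 280×97.5²] = 8982000 mm³.
Direct shear f_v = P/L_w = 58.6×10³ / 560 = 104.6 N/mm (vertical).
Torsion M = P·e = 58.6×10³ × 335 = 19631000 N·mm.
Critical point at (x, y) = (97.5, 140) from centroid. f_tx = M·y/J = 306 N/mm; f_ty = M·x/J = 213.1 N/mm.
Resultant f_max = √[f_tx² + (f_v + f_ty)²] = √[306² + (104.6 + 213.1)²] = 441.1 N/mm.
Capacity per unit length: r_n/Ω = (1/2.0) × 0.6 × 550 × (0.707 × 4) = 466.6 N/mm.
441.1 ≤ 466.6 → adequate.

f_max ≈ 441 N/mm; adequate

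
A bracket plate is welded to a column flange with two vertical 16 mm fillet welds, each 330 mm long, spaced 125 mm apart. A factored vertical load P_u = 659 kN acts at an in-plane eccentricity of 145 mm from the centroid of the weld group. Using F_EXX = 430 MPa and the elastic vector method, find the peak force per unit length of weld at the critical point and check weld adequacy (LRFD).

Total weld length L_w = 660 mm. Treat welds as unit-width lines.
Polar moment about centroid: J = 2[d³/12 + d(b/2)²] = 2[330³/12 + 330×62.5²] = 8568000 mm³.
Direct shear f_v = P/L_w = 659×10³ / 660 = 998.5 N/mm (vertical).
Torsion M = P·e = 659×10³ × 145 = 95555000 N·mm.
Critical point at (x, y) = (62.5, 165) from centroid. f_tx = M·y/J = 1840 N/mm; f_ty = M·x/J = 697.1 N/mm.
Resultant f_max = √[f_tx² + (f_v + f_ty)²] = √[1840² + (998.5 + 697.1)²] = 2502 N/mm.
Capacity per unit length: φr_n = 0.75 × 0.6 × 430 × (0.707 × 16) = 2189 N/mm.
2502 > 2189 → NOT adequate.

f_max ≈ 2500 N/mm; NOT adequate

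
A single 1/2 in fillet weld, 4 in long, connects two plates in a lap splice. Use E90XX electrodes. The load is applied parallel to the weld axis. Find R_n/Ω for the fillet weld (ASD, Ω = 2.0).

R_n/Ω ≈ 38.2 kips

E90XX → F_EXX = 90 ksi.
Effective throat t_e = 0.707 × 0.5 = 0.3535 in.
Total length L = 4 in; A_we = 0.3535 × 4 = 1.414 in².
F_nw = 0.6 F_EXX = 0.6 × 90 = 54 ksi.
R_n = 54 × 1.414 = 76.36 kips; R_n/Ω = 76.36/2.0 = 38.18 kips.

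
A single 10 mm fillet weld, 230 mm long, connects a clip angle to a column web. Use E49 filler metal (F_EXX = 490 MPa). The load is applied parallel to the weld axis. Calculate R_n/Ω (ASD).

Effective throat t_e = 0.707 × 10 = 7.07 mm.
Total length L = 230 mm; A_we = 7.07 × 230 = 1626 mm².
F_nw = 0.6 F_EXX = 0.6 × 490 = 294 MPa.
R_n = 294 × 1626 × 10⁻³ = 478.1 kN; R_n/Ω = 478.1/2.0 = 239 kN.

R_n/Ω ≈ 239 kN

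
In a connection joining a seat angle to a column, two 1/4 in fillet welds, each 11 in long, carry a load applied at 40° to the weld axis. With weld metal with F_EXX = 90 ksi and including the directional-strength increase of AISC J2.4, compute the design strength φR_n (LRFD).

t_e = 0.707 × 0.25 = 0.1767 in; A_we = 0.1767 × 22 = 3.888 in².
Directional factor: 1.0 + 0.5 sin^1.5(40°) = 1.258.
F_nw = 0.6 × 90 × 1.258 = 67.91 ksi.
φR_n = 0.75 × 67.91 × 3.888 = 198.1 kip.

φR_n ≈ 198 kip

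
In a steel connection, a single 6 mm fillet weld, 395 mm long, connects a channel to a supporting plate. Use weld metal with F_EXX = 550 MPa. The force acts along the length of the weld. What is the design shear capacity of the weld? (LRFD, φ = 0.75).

Effective throat t_e = 0.707 × 6 = 4.242 mm.
Total length L = 395 mm; A_we = 4.242 × 395 = 1676 mm².
F_nw = 0.6 F_EXX = 0.6 × 550 = 330 MPa.
φR_n = 0.75 × 330 × 1676 × 10⁻³ = 414.7 kN.

φR_n ≈ 415 kN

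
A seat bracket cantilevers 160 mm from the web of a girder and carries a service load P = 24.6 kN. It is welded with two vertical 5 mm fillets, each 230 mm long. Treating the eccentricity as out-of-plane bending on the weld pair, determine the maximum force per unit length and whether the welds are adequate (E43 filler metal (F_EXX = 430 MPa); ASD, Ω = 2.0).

f_max ≈ 230 N/mm; adequate

L_w = 2 × 230 = 460 mm; section modulus (unit throat) S = 2 × L²/6 = 17630 mm².
Direct shear f_v = P/L_w = 24.6×10³/460 = 53.48 N/mm.
Moment M = P × e = 24.6×10³ × 160 = 3936000 N·mm; bending f_b = M/S = 223.2 N/mm.
f_max = √(f_v² + f_b²) = √(53.48² + 223.2²) = 229.5 N/mm.
r_n/Ω = (1/2.0) × 0.6 × 430 × (0.707 × 5) = 456 N/mm → adequate.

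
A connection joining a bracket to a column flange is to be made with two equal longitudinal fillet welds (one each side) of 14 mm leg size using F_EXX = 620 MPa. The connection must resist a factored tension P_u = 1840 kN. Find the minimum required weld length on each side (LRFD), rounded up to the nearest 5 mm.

Throat t_e = 0.707 × 14 = 9.898 mm.
φr_n = 0.75 × 0.6 × 620 × 9.898 × 10⁻³ = 2.762 kN/mm.
L_req = P_u / φr_n = 1840 / 2.762 = 666.3 mm total.
Per side: 666.3 / 2 = 333.1 mm.
Round up → use L = 335 mm on each side.

L = 335 mm on each side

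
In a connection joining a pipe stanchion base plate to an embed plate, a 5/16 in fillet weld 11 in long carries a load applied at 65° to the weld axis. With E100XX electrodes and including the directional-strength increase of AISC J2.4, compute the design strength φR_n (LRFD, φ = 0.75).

E100XX → F_EXX = 100 ksi.
t_e = 0.707 × 0.3125 = 0.2209 in; A_we = 0.2209 × 11 = 2.43 in².
Directional factor: 1.0 + 0.5 sin^1.5(65°) = 1.431.
F_nw = 0.6 × 100 × 1.431 = 85.88 ksi.
φR_n = 0.75 × 85.88 × 2.43 = 156.5 kip.

φR_n ≈ 157 kip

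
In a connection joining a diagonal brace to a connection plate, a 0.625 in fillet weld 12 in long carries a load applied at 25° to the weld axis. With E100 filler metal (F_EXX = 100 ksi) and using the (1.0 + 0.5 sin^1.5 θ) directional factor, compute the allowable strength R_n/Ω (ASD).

R_n/Ω ≈ 181 kip

t_e = 0.707 × 0.625 = 0.4419 in; A_we = 0.4419 × 12 = 5.302 in².
Directional factor: 1.0 + 0.5 sin^1.5(25°) = 1.137.
F_nw = 0.6 × 100 × 1.137 = 68.24 ksi.
R_n/Ω = (68.24 × 5.302) / 2.0 = 180.9 kip.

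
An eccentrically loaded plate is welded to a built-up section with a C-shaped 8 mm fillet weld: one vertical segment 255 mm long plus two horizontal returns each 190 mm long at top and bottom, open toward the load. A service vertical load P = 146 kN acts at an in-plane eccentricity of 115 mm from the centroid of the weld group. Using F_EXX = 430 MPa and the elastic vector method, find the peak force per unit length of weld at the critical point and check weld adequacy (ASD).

Total weld length L_w = 635 mm. Treat welds as unit-width lines.
Centroid: x̄ = 2×190×95 / 635 = 56.85 mm from the vertical weld.
Polar moment about centroid: J = I_x + I_y = [255³/12 + 2×190×127.5²] + [255×56.85² + 2(190³/12 + 190×38.15²)] = 10080000 mm³.
Direct shear f_v = P/L_w = 146×10³ / 635 = 229.9 N/mm (vertical).
Torsion M = P·e = 146×10³ × 115 = 16790000 N·mm.
Critical point at (x, y) = (133.1, 127.5) from centroid. f_tx = M·y/J = 212.4 N/mm; f_ty = M·x/J = 221.8 N/mm.
Resultant f_max = √[f_tx² + (f_v + f_ty)²] = √[212.4² + (229.9 + 221.8)²] = 499.2 N/mm.
Capacity per unit length: r_n/Ω = (1/2.0) × 0.6 × 430 × (0.707 × 8) = 729.6 N/mm.
499.2 ≤ 729.6 → adequate.

f_max ≈ 499 N/mm; adequate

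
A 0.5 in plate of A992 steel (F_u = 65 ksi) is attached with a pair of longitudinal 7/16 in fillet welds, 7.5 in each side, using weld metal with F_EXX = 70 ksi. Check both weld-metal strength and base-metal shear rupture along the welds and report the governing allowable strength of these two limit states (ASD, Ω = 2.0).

R_n/Ω ≈ 97.4 kip (weld metal governs)

t_e = 0.707 × 0.4375 = 0.3093 in; L = 15 in.
Weld metal: R_n/Ω = (1/2.0) × 0.6 × 70 × 0.3093 × 15 = 97.43 kip.
Base metal (shear rupture): R_n/Ω = (1/2.0) × 0.6 × 65 × 0.5 × 15 = 146.2 kip.
Governing: weld metal.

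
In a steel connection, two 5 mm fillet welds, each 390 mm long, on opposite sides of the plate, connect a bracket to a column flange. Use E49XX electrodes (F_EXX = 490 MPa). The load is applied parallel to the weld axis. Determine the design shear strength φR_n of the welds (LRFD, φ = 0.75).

Effective throat t_e = 0.707 × 5 = 3.535 mm.
Total length L = 780 mm; A_we = 3.535 × 780 = 2757 mm².
F_nw = 0.6 F_EXX = 0.6 × 490 = 294 MPa.
φR_n = 0.75 × 294 × 2757 × 10⁻³ = 608 kN.

φR_n ≈ 608 kN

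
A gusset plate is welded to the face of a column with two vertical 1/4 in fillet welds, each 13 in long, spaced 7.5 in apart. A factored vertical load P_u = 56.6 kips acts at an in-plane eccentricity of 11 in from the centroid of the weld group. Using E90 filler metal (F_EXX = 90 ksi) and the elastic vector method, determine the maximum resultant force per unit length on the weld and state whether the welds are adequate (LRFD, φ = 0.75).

Total weld length L_w = 26 in. Treat welds as unit-width lines.
Polar moment about centroid: J = 2[d³/12 + d(b/2)²] = 2[13³/12 + 13×3.75²] = 731.8 in³.
Direct shear f_v = P/L_w = 56.6 / 26 = 2.177 kip/in (vertical).
Torsion M = P·e = 56.6 × 11 = 622.6 kip·in.
Critical point at (x, y) = (3.75, 6.5) from centroid. f_tx = M·y/J = 5.53 kip/in; f_ty = M·x/J = 3.19 kip/in.
Resultant f_max = √[f_tx² + (f_v + f_ty)²] = √[5.53² + (2.177 + 3.19)²] = 7.707 kip/in.
Capacity per unit length: φr_n = 0.75 × 0.6 × 90 × (0.707 × 0.25) = 7.158 kip/in.
7.707 > 7.158 → NOT adequate.

f_max ≈ 7.71 kip/in; NOT adequate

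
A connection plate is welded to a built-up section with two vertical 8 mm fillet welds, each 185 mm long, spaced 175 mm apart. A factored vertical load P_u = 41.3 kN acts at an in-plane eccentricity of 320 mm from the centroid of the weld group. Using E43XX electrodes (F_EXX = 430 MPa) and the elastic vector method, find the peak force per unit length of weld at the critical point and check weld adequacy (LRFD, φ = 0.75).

Total weld length L_w = 370 mm. Treat welds as unit-width lines.
Polar moment about centroid: J = 2[d³/12 + d(b/2)²] = 2[185³/12 + 185×87.5²] = 3888000 mm³.
Direct shear f_v = P/L_w = 41.3×10³ / 370 = 111.6 N/mm (vertical).
Torsion M = P·e = 41.3×10³ × 320 = 13216000 N·mm.
Critical point at (x, y) = (87.5, 92.5) from centroid. f_tx = M·y/J = 314.4 N/mm; f_ty = M·x/J = 297.4 N/mm.
Resultant f_max = √[f_tx² + (f_v + f_ty)²] = √[314.4² + (111.6 + 297.4)²] = 515.9 N/mm.
Capacity per unit length: φr_n = 0.75 × 0.6 × 430 × (0.707 × 8) = 1094 N/mm.
515.9 ≤ 1094 → adequate.

f_max ≈ 516 N/mm; adequate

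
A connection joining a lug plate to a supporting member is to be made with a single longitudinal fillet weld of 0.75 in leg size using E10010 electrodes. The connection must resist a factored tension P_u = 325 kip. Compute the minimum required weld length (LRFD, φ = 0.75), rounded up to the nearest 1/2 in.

E100XX → F_EXX = 100 ksi.
Throat t_e = 0.707 × 0.75 = 0.5302 in.
φr_n = 0.75 × 0.6 × 100 × 0.5302 = 23.86 kip/in.
L_req = P_u / φr_n = 325 / 23.86 = 13.62 in total.
Round up → use L = 14 in.

L = 14 in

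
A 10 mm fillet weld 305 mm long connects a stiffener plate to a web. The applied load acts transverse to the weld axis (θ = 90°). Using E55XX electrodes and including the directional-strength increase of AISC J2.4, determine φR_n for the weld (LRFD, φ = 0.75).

φR_n ≈ 801 kN

E55XX → F_EXX = 550 MPa.
t_e = 0.707 × 10 = 7.07 mm; A_we = 7.07 × 305 = 2156 mm².
Directional factor: 1.0 + 0.5 sin^1.5(90°) = 1.5.
F_nw = 0.6 × 550 × 1.5 = 495 MPa.
φR_n = 0.75 × 495 × 2156 × 10⁻³ = 800.5 kN.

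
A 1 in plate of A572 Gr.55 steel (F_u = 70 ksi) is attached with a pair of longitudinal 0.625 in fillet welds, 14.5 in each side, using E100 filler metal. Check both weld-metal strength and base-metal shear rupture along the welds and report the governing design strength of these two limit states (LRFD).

φR_n ≈ 577 kips (weld metal governs)

E100XX → F_EXX = 100 ksi.
t_e = 0.707 × 0.625 = 0.4419 in; L = 29 in.
Weld metal: φR_n = 0.75 × 0.6 × 100 × 0.4419 × 29 = 576.6 kips.
Base metal (shear rupture): φR_n = 0.75 × 0.6 × 70 × 1 × 29 = 913.5 kips.
Governing: weld metal.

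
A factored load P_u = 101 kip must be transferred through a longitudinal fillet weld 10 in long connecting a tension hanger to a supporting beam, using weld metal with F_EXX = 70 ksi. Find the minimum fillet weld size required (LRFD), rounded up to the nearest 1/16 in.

w = 1/2 in

Total weld length L = 10 in.
Required throat t_e = P_u / (φ × 0.6 F_EXX × L) = 101 / (0.75 × 0.6 × 70 × 10) = 0.3206 in.
Required leg w = t_e / 0.707 = 0.4535 in → use 1/2 in.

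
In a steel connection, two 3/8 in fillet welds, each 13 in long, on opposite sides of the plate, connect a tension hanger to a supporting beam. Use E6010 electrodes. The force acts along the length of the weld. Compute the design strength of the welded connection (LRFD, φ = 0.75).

E60XX → F_EXX = 60 ksi.
Effective throat t_e = 0.707 × 0.375 = 0.2651 in.
Total length L = 26 in; A_we = 0.2651 × 26 = 6.893 in².
F_nw = 0.6 F_EXX = 0.6 × 60 = 36 ksi.
φR_n = 0.75 × 36 × 6.893 = 186.1 kips.

φR_n ≈ 186 kips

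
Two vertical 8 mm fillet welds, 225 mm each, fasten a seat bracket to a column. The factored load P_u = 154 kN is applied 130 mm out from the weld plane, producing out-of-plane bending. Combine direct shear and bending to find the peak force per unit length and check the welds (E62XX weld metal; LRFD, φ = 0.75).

E62XX → F_EXX = 620 MPa.
L_w = 2 × 225 = 450 mm; section modulus (unit throat) S = 2 × L²/6 = 16880 mm².
Direct shear f_v = P/L_w = 154×10³/450 = 342.2 N/mm.
Moment M = P × e = 154×10³ × 130 = 20020000 N·mm; bending f_b = M/S = 1186 N/mm.
f_max = √(f_v² + f_b²) = √(342.2² + 1186²) = 1235 N/mm.
φr_n = 0.75 × 0.6 × 620 × (0.707 × 8) = 1578 N/mm → adequate.

f_max ≈ 1230 N/mm; adequate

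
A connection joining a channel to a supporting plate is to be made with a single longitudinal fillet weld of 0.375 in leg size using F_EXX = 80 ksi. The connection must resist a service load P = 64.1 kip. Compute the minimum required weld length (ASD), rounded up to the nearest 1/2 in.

Throat t_e = 0.707 × 0.375 = 0.2651 in.
r_n/Ω = (0.6 × 80 × 0.2651) / 2.0 = 6.363 kip/in.
L_req = P / (r_n/Ω) = 64.1 / 6.363 = 10.07 in total.
Round up → use L = 10.5 in.

L = 10.5 in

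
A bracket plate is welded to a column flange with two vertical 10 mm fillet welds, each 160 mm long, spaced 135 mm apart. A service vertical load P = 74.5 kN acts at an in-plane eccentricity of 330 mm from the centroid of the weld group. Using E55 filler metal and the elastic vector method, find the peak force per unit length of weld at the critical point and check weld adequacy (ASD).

f_max ≈ 1360 N/mm; NOT adequate

E55XX → F_EXX = 550 MPa.
Total weld length L_w = 320 mm. Treat welds as unit-width lines.
Polar moment about centroid: J = 2[d³/12 + d(b/2)²] = 2[160³/12 + 160×67.5²] = 2141000 mm³.
Direct shear f_v = P/L_w = 74.5×10³ / 320 = 232.8 N/mm (vertical).
Torsion M = P·e = 74.5×10³ × 330 = 24585000 N·mm.
Critical point at (x, y) = (67.5, 80) from centroid. f_tx = M·y/J = 918.8 N/mm; f_ty = M·x/J = 775.2 N/mm.
Resultant f_max = √[f_tx² + (f_v + f_ty)²] = √[918.8² + (232.8 + 775.2)²] = 1364 N/mm.
Capacity per unit length: r_n/Ω = (1/2.0) × 0.6 × 550 × (0.707 × 10) = 1167 N/mm.
1364 > 1167 → NOT adequate.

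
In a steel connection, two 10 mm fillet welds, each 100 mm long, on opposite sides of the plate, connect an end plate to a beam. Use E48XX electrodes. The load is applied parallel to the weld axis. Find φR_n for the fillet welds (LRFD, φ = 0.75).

E48XX → F_EXX = 480 MPa.
Effective throat t_e = 0.707 × 10 = 7.07 mm.
Total length L = 200 mm; A_we = 7.07 × 200 = 1414 mm².
F_nw = 0.6 F_EXX = 0.6 × 480 = 288 MPa.
φR_n = 0.75 × 288 × 1414 × 10⁻³ = 305.4 kN.

φR_n ≈ 305 kN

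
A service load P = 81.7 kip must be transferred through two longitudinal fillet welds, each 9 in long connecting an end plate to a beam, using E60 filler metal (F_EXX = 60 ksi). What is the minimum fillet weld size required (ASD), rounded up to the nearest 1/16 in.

w = 3/8 in

Total weld length L = 18 in.
Required throat t_e = P × Ω / (0.6 F_EXX × L) = 81.7 × 2.0 / (0.6 × 60 × 18) = 0.2522 in.
Required leg w = t_e / 0.707 = 0.3567 in → use 3/8 in.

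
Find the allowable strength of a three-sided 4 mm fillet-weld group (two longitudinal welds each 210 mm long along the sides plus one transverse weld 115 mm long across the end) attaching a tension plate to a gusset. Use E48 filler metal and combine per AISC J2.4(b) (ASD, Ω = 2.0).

E48XX → F_EXX = 480 MPa.
t_e = 0.707 × 4 = 2.828 mm.
R_nwl = 0.6 × 480 × 2.828 × 420 × 10⁻³ = 342.1 kN (longitudinal, 2 welds).
R_nwt = 0.6 × 480 × 2.828 × 115 × 10⁻³ = 93.66 kN (transverse, base value).
(i) R_nwl + R_nwt = 435.7 kN; (ii) 0.85 R_nwl + 1.5 R_nwt = 431.3 kN.
R_n = max = 435.7 kN [governs: (i)]; R_n/Ω = 217.9 kN.

R_n/Ω ≈ 218 kN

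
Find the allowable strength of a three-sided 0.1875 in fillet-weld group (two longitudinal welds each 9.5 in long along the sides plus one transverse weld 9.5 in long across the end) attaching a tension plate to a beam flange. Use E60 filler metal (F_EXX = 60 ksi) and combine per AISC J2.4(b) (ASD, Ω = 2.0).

R_n/Ω ≈ 72.5 kips

t_e = 0.707 × 0.1875 = 0.1326 in.
R_nwl = 0.6 × 60 × 0.1326 × 19 = 90.67 kips (longitudinal, 2 welds).
R_nwt = 0.6 × 60 × 0.1326 × 9.5 = 45.34 kips (transverse, base value).
(i) R_nwl + R_nwt = 136 kips; (ii) 0.85 R_nwl + 1.5 R_nwt = 145.1 kips.
R_n = max = 145.1 kips [governs: (ii)]; R_n/Ω = 72.54 kips.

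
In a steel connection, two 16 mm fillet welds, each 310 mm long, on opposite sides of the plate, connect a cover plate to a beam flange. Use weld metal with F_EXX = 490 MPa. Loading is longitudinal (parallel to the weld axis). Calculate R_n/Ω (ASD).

Effective throat t_e = 0.707 × 16 = 11.31 mm.
Total length L = 620 mm; A_we = 11.31 × 620 = 7013 mm².
F_nw = 0.6 F_EXX = 0.6 × 490 = 294 MPa.
R_n = 294 × 7013 × 10⁻³ = 2062 kN; R_n/Ω = 2062/2.0 = 1031 kN.

R_n/Ω ≈ 1030 kN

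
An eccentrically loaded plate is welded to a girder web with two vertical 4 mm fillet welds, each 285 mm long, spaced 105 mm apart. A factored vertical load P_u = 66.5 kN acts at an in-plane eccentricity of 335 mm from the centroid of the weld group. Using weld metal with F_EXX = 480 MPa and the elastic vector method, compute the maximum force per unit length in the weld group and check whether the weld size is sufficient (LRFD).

Total weld length L_w = 570 mm. Treat welds as unit-width lines.
Polar moment about centroid: J = 2[d³/12 + d(b/2)²] = 2[285³/12 + 285×52.5²] = 5429000 mm³.
Direct shear f_v = P/L_w = 66.5×10³ / 570 = 116.7 N/mm (vertical).
Torsion M = P·e = 66.5×10³ × 335 = 22278000 N·mm.
Critical point at (x, y) = (52.5, 142.5) from centroid. f_tx = M·y/J = 584.7 N/mm; f_ty = M·x/J = 215.4 N/mm.
Resultant f_max = √[f_tx² + (f_v + f_ty)²] = √[584.7² + (116.7 + 215.4)²] = 672.4 N/mm.
Capacity per unit length: φr_n = 0.75 × 0.6 × 480 × (0.707 × 4) = 610.8 N/mm.
672.4 > 610.8 → NOT adequate.

f_max ≈ 672 N/mm; NOT adequate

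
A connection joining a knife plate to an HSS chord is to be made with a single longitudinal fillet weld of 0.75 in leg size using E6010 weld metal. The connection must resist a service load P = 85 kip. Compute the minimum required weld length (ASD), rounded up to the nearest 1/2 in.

L = 9 in

E60XX → F_EXX = 60 ksi.
Throat t_e = 0.707 × 0.75 = 0.5302 in.
r_n/Ω = (0.6 × 60 × 0.5302) / 2.0 = 9.544 kip/in.
L_req = P / (r_n/Ω) = 85 / 9.544 = 8.906 in total.
Round up → use L = 9 in.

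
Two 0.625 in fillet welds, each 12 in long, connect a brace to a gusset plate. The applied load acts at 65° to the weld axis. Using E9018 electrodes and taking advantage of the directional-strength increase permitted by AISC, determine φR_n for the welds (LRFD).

E90XX → F_EXX = 90 ksi.
t_e = 0.707 × 0.625 = 0.4419 in; A_we = 0.4419 × 24 = 10.6 in².
Directional factor: 1.0 + 0.5 sin^1.5(65°) = 1.431.
F_nw = 0.6 × 90 × 1.431 = 77.3 ksi.
φR_n = 0.75 × 77.3 × 10.6 = 614.8 kips.

φR_n ≈ 615 kips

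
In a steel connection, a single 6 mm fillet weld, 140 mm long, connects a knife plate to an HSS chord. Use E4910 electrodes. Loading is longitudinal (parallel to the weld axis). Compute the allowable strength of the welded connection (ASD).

R_n/Ω ≈ 87.3 kN

E49XX → F_EXX = 490 MPa.
Effective throat t_e = 0.707 × 6 = 4.242 mm.
Total length L = 140 mm; A_we = 4.242 × 140 = 593.9 mm².
F_nw = 0.6 F_EXX = 0.6 × 490 = 294 MPa.
R_n = 294 × 593.9 × 10⁻³ = 174.6 kN; R_n/Ω = 174.6/2.0 = 87.3 kN.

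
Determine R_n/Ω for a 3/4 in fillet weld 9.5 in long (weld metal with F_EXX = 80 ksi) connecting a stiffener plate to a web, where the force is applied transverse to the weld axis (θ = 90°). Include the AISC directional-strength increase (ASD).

t_e = 0.707 × 0.75 = 0.5302 in; A_we = 0.5302 × 9.5 = 5.037 in².
Directional factor: 1.0 + 0.5 sin^1.5(90°) = 1.5.
F_nw = 0.6 × 80 × 1.5 = 72 ksi.
R_n/Ω = (72 × 5.037) / 2.0 = 181.3 kips.

R_n/Ω ≈ 181 kips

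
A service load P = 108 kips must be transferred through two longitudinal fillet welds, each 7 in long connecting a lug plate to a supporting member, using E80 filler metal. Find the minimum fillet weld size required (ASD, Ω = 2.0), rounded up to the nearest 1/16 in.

w = 1/2 in

E80XX → F_EXX = 80 ksi.
Total weld length L = 14 in.
Required throat t_e = P × Ω / (0.6 F_EXX × L) = 108 × 2.0 / (0.6 × 80 × 14) = 0.3214 in.
Required leg w = t_e / 0.707 = 0.4546 in → use 1/2 in.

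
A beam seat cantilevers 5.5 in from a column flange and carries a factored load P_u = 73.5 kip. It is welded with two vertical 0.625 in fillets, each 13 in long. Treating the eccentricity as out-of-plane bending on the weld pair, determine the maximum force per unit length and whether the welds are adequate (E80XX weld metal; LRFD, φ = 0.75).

E80XX → F_EXX = 80 ksi.
L_w = 2 × 13 = 26 in; section modulus (unit throat) S = 2 × L²/6 = 56.33 in².
Direct shear f_v = P/L_w = 73.5/26 = 2.827 kip/in.
Moment M = P × e = 73.5 × 5.5 = 404.25 kip·in; bending f_b = M/S = 7.176 kip/in.
f_max = √(f_v² + f_b²) = √(2.827² + 7.176²) = 7.713 kip/in.
φr_n = 0.75 × 0.6 × 80 × (0.707 × 0.625) = 15.91 kip/in → adequate.

f_max ≈ 7.71 kip/in; adequate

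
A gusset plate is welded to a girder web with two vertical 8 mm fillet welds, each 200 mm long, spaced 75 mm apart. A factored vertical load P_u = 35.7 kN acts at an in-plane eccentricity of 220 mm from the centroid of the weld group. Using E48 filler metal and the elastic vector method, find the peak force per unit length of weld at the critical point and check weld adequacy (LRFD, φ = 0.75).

f_max ≈ 481 N/mm; adequate

E48XX → F_EXX = 480 MPa.
Total weld length L_w = 400 mm. Treat welds as unit-width lines.
Polar moment about centroid: J = 2[d³/12 + d(b/2)²] = 2[200³/12 + 200×37.5²] = 1896000 mm³.
Direct shear f_v = P/L_w = 35.7×10³ / 400 = 89.25 N/mm (vertical).
Torsion M = P·e = 35.7×10³ × 220 = 7854000 N·mm.
Critical point at (x, y) = (37.5, 100) from centroid. f_tx = M·y/J = 414.3 N/mm; f_ty = M·x/J = 155.4 N/mm.
Resultant f_max = √[f_tx² + (f_v + f_ty)²] = √[414.3² + (89.25 + 155.4)²] = 481.1 N/mm.
Capacity per unit length: φr_n = 0.75 × 0.6 × 480 × (0.707 × 8) = 1222 N/mm.
481.1 ≤ 1222 → adequate.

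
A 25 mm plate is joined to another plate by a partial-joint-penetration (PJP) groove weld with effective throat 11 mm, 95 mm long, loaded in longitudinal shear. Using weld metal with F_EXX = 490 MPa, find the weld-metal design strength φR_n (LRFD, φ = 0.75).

Effective throat (given) t_e = 11 mm.
A_we = 11 × 95 = 1045 mm².
F_nw = 0.6 F_EXX = 294 MPa.
φR_n = 0.75 × 294 × 1045 × 10⁻³ = 230.4 kN.

φR_n ≈ 230 kN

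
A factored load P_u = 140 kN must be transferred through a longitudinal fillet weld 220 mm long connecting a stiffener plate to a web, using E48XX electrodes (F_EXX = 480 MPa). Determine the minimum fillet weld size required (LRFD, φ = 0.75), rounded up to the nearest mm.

Total weld length L = 220 mm.
Required throat t_e = P_u / (φ × 0.6 F_EXX × L) = 140 / (0.75 × 0.6 × 480 × 220 × 10⁻³) = 2.946 mm.
Required leg w = t_e / 0.707 = 4.167 mm → use 5 mm.

w = 5 mm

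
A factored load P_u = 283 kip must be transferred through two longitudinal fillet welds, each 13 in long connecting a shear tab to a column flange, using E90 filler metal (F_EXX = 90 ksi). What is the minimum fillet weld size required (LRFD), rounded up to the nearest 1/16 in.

w = 7/16 in

Total weld length L = 26 in.
Required throat t_e = P_u / (φ × 0.6 F_EXX × L) = 283 / (0.75 × 0.6 × 90 × 26) = 0.2688 in.
Required leg w = t_e / 0.707 = 0.3801 in → use 7/16 in.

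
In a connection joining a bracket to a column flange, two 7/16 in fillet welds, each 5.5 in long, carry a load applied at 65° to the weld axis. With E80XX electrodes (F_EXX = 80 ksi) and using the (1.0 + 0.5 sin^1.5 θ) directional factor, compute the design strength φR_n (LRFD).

φR_n ≈ 175 kip

t_e = 0.707 × 0.4375 = 0.3093 in; A_we = 0.3093 × 11 = 3.402 in².
Directional factor: 1.0 + 0.5 sin^1.5(65°) = 1.431.
F_nw = 0.6 × 80 × 1.431 = 68.71 ksi.
φR_n = 0.75 × 68.71 × 3.402 = 175.3 kip.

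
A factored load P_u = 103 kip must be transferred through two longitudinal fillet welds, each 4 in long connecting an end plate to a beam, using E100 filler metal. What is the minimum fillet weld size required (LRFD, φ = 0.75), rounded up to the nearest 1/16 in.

w = 7/16 in

E100XX → F_EXX = 100 ksi.
Total weld length L = 8 in.
Required throat t_e = P_u / (φ × 0.6 F_EXX × L) = 103 / (0.75 × 0.6 × 100 × 8) = 0.2861 in.
Required leg w = t_e / 0.707 = 0.4047 in → use 7/16 in.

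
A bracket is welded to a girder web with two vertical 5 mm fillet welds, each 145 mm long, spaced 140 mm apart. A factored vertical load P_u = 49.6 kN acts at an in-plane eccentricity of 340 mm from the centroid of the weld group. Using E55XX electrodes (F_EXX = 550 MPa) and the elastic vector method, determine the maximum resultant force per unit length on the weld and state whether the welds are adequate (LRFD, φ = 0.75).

Total weld length L_w = 290 mm. Treat welds as unit-width lines.
Polar moment about centroid: J = 2[d³/12 + d(b/2)²] = 2[145³/12 + 145×70²] = 1929000 mm³.
Direct shear f_v = P/L_w = 49.6×10³ / 290 = 171 N/mm (vertical).
Torsion M = P·e = 49.6×10³ × 340 = 16864000 N·mm.
Critical point at (x, y) = (70, 72.5) from centroid. f_tx = M·y/J = 633.8 N/mm; f_ty = M·x/J = 611.9 N/mm.
Resultant f_max = √[f_tx² + (f_v + f_ty)²] = √[633.8² + (171 + 611.9)²] = 1007 N/mm.
Capacity per unit length: φr_n = 0.75 × 0.6 × 550 × (0.707 × 5) = 874.9 N/mm.
1007 > 874.9 → NOT adequate.

f_max ≈ 1010 N/mm; NOT adequate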